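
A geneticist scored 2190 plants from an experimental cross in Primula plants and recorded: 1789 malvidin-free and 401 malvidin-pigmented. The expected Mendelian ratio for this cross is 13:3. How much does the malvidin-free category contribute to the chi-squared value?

Total ratio parts = 16. Expected numbers out of 2190:
  malvidin-free: 2190 × 13/16 = 1779.375
  malvidin-pigmented: 2190 × 3/16 = 410.625
Contribution of malvidin-free: (1789 − 1779.375)² / 1779.375 = 0.0521

0.052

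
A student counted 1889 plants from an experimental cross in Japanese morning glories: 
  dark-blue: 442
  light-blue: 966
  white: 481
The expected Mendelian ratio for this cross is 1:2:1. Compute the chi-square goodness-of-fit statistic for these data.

2.589

Expected counts for N = 1889 under a 1:2:1 ratio (total parts = 4):
  dark-blue: 1889 × 1/4 = 472.25
  light-blue: 1889 × 2/4 = 944.5
  white: 1889 × 1/4 = 472.25
χ² = Σ (O − E)² / E
  dark-blue: (442 − 472.25)² / 472.25 = 1.9377
  light-blue: (966 − 944.5)² / 944.5 = 0.4894
  white: (481 − 472.25)² / 472.25 = 0.1621
χ² = 1.9377 + 0.4894 + 0.1621 = 2.5892 ≈ 2.589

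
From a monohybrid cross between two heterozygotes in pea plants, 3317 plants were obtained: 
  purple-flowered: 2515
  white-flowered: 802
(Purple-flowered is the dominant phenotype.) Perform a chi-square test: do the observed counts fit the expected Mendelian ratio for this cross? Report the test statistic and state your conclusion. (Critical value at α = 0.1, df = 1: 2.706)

1.194; consistent

For a monohybrid cross between heterozygotes with complete dominance, the expected phenotypic ratio is 3:1.
Total ratio parts = 4. Expected numbers out of 3317:
  purple-flowered: 3317 × 3/4 = 2487.75
  white-flowered: 3317 × 1/4 = 829.25
χ² = Σ (O − E)² / E
  purple-flowered: (2515 − 2487.75)² / 2487.75 = 0.2985
  white-flowered: (802 − 829.25)² / 829.25 = 0.8955
χ² = 0.2985 + 0.8955 = 1.194
Degrees of freedom = 2 − 1 = 1; critical value at α = 0.1 is 2.706.
Since 1.194 < 2.706, we fail to reject the null hypothesis — the data are consistent with the 3:1 ratio.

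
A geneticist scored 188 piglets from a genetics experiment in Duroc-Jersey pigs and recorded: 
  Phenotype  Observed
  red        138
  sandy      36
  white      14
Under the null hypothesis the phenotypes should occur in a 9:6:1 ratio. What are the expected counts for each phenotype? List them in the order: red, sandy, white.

105.75, 70.5, 11.75

Total ratio parts = 16. Expected numbers out of 188:
  red: 188 × 9/16 = 105.75
  sandy: 188 × 6/16 = 70.5
  white: 188 × 1/16 = 11.75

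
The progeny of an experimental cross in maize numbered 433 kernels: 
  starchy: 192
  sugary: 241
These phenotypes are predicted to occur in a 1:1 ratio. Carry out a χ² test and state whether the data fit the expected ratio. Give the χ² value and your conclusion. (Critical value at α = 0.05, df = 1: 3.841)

Expected counts for N = 433 under a 1:1 ratio (total parts = 2):
  starchy: 433 × 1/2 = 216.5
  sugary: 433 × 1/2 = 216.5
χ² = Σ (O − E)² / E
  starchy: (192 − 216.5)² / 216.5 = 2.7725
  sugary: (241 − 216.5)² / 216.5 = 2.7725
χ² = 2.7725 + 2.7725 = 5.545
Degrees of freedom = 2 − 1 = 1; critical value at α = 0.05 is 3.841.
Since 5.545 > 3.841, we reject the null hypothesis — the data do not fit the 1:1 ratio.

5.545; not consistent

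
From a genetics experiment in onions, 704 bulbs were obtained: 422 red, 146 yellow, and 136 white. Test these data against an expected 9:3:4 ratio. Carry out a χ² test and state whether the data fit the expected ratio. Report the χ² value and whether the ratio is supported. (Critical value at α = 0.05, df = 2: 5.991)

The 9:3:4 ratio has 16 parts, so with N = 704 the expected counts are:
  red: 704 × 9/16 = 396
  yellow: 704 × 3/16 = 132
  white: 704 × 4/16 = 176
χ² = Σ (O − E)² / E
  red: (422 − 396)² / 396 = 1.7071
  yellow: (146 − 132)² / 132 = 1.4848
  white: (136 − 176)² / 176 = 9.0909
χ² = 1.7071 + 1.4848 + 9.0909 = 12.2828 ≈ 12.283
Degrees of freedom = 3 − 1 = 2; critical value at α = 0.05 is 5.991.
Since 12.283 > 5.991, we reject the null hypothesis — the data do not fit the 9:3:4 ratio.

12.283; not consistent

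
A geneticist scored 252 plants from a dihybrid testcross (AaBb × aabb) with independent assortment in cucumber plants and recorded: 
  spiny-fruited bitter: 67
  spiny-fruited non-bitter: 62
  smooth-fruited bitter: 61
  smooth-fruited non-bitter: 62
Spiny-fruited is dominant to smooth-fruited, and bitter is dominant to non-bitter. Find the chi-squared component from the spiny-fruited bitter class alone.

0.254

A dihybrid testcross with independent assortment gives a 1:1:1:1 ratio.
The 1:1:1:1 ratio has 4 parts, so with N = 252 the expected counts are:
  spiny-fruited bitter: 252 × 1/4 = 63
  spiny-fruited non-bitter: 252 × 1/4 = 63
  smooth-fruited bitter: 252 × 1/4 = 63
  smooth-fruited non-bitter: 252 × 1/4 = 63
Contribution of spiny-fruited bitter: (67 − 63)² / 63 = 0.2540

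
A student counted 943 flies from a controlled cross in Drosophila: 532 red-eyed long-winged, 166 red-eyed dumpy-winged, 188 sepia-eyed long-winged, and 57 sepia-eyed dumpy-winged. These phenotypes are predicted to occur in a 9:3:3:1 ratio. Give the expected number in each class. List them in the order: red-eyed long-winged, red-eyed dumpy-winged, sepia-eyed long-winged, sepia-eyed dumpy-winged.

Expected counts for N = 943 under a 9:3:3:1 ratio (total parts = 16):
  red-eyed long-winged: 943 × 9/16 = 530.4375
  red-eyed dumpy-winged: 943 × 3/16 = 176.8125
  sepia-eyed long-winged: 943 × 3/16 = 176.8125
  sepia-eyed dumpy-winged: 943 × 1/16 = 58.9375

530.4375, 176.8125, 176.8125, 58.9375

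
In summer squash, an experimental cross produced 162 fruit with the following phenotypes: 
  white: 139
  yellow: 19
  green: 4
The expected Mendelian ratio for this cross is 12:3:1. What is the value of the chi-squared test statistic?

The 12:3:1 ratio has 16 parts, so with N = 162 the expected counts are:
  white: 162 × 12/16 = 121.5
  yellow: 162 × 3/16 = 30.375
  green: 162 × 1/16 = 10.125
χ² = Σ (O − E)² / E
  white: (139 − 121.5)² / 121.5 = 2.5206
  yellow: (19 − 30.375)² / 30.375 = 4.2598
  green: (4 − 10.125)² / 10.125 = 3.7052
χ² = 2.5206 + 4.2598 + 3.7052 = 10.4856 ≈ 10.486

10.486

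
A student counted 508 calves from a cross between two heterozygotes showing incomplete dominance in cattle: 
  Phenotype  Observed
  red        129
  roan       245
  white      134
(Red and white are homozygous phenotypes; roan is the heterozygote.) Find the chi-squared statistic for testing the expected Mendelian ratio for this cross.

0.736

With incomplete dominance, a heterozygote × heterozygote cross gives a 1:2:1 phenotypic ratio.
Expected counts for N = 508 under a 1:2:1 ratio (total parts = 4):
  red: 508 × 1/4 = 127
  roan: 508 × 2/4 = 254
  white: 508 × 1/4 = 127
χ² = Σ (O − E)² / E
  red: (129 − 127)² / 127 = 0.0315
  roan: (245 − 254)² / 254 = 0.3189
  white: (134 − 127)² / 127 = 0.3858
χ² = 0.0315 + 0.3189 + 0.3858 = 0.7362 ≈ 0.736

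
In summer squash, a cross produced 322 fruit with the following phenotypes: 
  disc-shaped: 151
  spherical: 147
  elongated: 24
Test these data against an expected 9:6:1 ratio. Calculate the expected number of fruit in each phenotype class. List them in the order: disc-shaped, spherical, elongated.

Expected counts for N = 322 under a 9:6:1 ratio (total parts = 16):
  disc-shaped: 322 × 9/16 = 181.125
  spherical: 322 × 6/16 = 120.75
  elongated: 322 × 1/16 = 20.125

181.125, 120.75, 20.125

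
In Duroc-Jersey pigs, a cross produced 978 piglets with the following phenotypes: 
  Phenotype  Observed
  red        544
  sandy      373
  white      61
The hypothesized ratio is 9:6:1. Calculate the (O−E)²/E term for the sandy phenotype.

0.107

Total ratio parts = 16. Expected numbers out of 978:
  red: 978 × 9/16 = 550.125
  sandy: 978 × 6/16 = 366.75
  white: 978 × 1/16 = 61.125
Contribution of sandy: (373 − 366.75)² / 366.75 = 0.1065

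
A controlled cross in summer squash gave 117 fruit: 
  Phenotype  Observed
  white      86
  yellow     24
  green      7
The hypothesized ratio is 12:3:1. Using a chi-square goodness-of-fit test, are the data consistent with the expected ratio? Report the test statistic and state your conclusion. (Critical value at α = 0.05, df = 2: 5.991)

0.242; consistent

Under the 12:3:1 hypothesis (Σ ratio = 16, N = 117):
  white: 117 × 12/16 = 87.75
  yellow: 117 × 3/16 = 21.9375
  green: 117 × 1/16 = 7.3125
χ² = Σ (O − E)² / E
  white: (86 − 87.75)² / 87.75 = 0.0349
  yellow: (24 − 21.9375)² / 21.9375 = 0.1939
  green: (7 − 7.3125)² / 7.3125 = 0.0134
χ² = 0.0349 + 0.1939 + 0.0134 = 0.2422 ≈ 0.242
Degrees of freedom = 3 − 1 = 2; critical value at α = 0.05 is 5.991.
Since 0.242 < 5.991, we fail to reject the null hypothesis — the data are consistent with the 12:3:1 ratio.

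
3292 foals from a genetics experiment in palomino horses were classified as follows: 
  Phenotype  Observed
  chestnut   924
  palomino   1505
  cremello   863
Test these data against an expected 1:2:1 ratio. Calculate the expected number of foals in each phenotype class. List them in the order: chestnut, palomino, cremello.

Expected counts for N = 3292 under a 1:2:1 ratio (total parts = 4):
  chestnut: 3292 × 1/4 = 823
  palomino: 3292 × 2/4 = 1646
  cremello: 3292 × 1/4 = 823

823, 1646, 823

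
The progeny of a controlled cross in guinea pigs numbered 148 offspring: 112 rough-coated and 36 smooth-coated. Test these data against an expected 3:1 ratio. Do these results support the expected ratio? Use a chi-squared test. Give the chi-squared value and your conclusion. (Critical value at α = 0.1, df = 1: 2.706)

Expected counts for N = 148 under a 3:1 ratio (total parts = 4):
  rough-coated: 148 × 3/4 = 111
  smooth-coated: 148 × 1/4 = 37
χ² = Σ (O − E)² / E
  rough-coated: (112 − 111)² / 111 = 0.0090
  smooth-coated: (36 − 37)² / 37 = 0.0270
χ² = 0.0090 + 0.0270 = 0.036
Degrees of freedom = 2 − 1 = 1; critical value at α = 0.1 is 2.706.
Since 0.036 < 2.706, we fail to reject the null hypothesis — the data are consistent with the 3:1 ratio.

0.036; consistent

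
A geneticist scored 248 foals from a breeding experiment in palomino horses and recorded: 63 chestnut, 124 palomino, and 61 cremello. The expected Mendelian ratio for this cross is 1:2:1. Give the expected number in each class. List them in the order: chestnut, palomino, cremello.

62, 124, 62

Expected counts for N = 248 under a 1:2:1 ratio (total parts = 4):
  chestnut: 248 × 1/4 = 62
  palomino: 248 × 2/4 = 124
  cremello: 248 × 1/4 = 62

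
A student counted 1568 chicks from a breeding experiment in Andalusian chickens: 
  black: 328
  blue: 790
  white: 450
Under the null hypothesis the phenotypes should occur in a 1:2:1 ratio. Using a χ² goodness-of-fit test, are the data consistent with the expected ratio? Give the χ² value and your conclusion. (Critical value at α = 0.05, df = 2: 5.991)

19.077; not consistent

The 1:2:1 ratio has 4 parts, so with N = 1568 the expected counts are:
  black: 1568 × 1/4 = 392
  blue: 1568 × 2/4 = 784
  white: 1568 × 1/4 = 392
χ² = Σ (O − E)² / E
  black: (328 − 392)² / 392 = 10.4490
  blue: (790 − 784)² / 784 = 0.0459
  white: (450 − 392)² / 392 = 8.5816
χ² = 10.4490 + 0.0459 + 8.5816 = 19.0765 ≈ 19.077
Degrees of freedom = 3 − 1 = 2; critical value at α = 0.05 is 5.991.
Since 19.077 > 5.991, we reject the null hypothesis — the data do not fit the 1:2:1 ratio.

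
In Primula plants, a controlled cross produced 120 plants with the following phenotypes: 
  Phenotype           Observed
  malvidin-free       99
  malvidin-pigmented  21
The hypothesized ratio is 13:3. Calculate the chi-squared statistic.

Total ratio parts = 16. Expected numbers out of 120:
  malvidin-free: 120 × 13/16 = 97.5
  malvidin-pigmented: 120 × 3/16 = 22.5
χ² = Σ (O − E)² / E
  malvidin-free: (99 − 97.5)² / 97.5 = 0.0231
  malvidin-pigmented: (21 − 22.5)² / 22.5 = 0.1000
χ² = 0.0231 + 0.1000 = 0.1231 ≈ 0.123

0.123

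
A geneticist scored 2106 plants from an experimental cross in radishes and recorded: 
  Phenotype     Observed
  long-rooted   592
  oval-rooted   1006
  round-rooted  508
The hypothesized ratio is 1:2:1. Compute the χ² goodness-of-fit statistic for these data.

Expected counts for N = 2106 under a 1:2:1 ratio (total parts = 4):
  long-rooted: 2106 × 1/4 = 526.5
  oval-rooted: 2106 × 2/4 = 1053
  round-rooted: 2106 × 1/4 = 526.5
χ² = Σ (O − E)² / E
  long-rooted: (592 − 526.5)² / 526.5 = 8.1486
  oval-rooted: (1006 − 1053)² / 1053 = 2.0978
  round-rooted: (508 − 526.5)² / 526.5 = 0.6500
χ² = 8.1486 + 2.0978 + 0.6500 = 10.8964 ≈ 10.896

10.896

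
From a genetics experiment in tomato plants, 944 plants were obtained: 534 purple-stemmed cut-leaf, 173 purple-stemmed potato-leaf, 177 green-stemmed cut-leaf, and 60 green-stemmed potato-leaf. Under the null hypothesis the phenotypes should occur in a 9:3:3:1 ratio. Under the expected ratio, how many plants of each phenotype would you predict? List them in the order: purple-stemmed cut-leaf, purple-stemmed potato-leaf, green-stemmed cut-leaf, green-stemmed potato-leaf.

531, 177, 177, 59

Under the 9:3:3:1 hypothesis (Σ ratio = 16, N = 944):
  purple-stemmed cut-leaf: 944 × 9/16 = 531
  purple-stemmed potato-leaf: 944 × 3/16 = 177
  green-stemmed cut-leaf: 944 × 3/16 = 177
  green-stemmed potato-leaf: 944 × 1/16 = 59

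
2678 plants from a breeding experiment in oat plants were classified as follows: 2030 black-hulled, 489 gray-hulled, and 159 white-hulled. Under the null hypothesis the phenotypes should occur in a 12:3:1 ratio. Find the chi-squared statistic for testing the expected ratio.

0.992

Under the 12:3:1 hypothesis (Σ ratio = 16, N = 2678):
  black-hulled: 2678 × 12/16 = 2008.5
  gray-hulled: 2678 × 3/16 = 502.125
  white-hulled: 2678 × 1/16 = 167.375
χ² = Σ (O − E)² / E
  black-hulled: (2030 − 2008.5)² / 2008.5 = 0.2301
  gray-hulled: (489 − 502.125)² / 502.125 = 0.3431
  white-hulled: (159 − 167.375)² / 167.375 = 0.4191
χ² = 0.2301 + 0.3431 + 0.4191 = 0.9923 ≈ 0.992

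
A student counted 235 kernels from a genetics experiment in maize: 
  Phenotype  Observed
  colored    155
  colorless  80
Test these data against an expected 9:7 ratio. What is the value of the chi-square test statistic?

Total ratio parts = 16. Expected numbers out of 235:
  colored: 235 × 9/16 = 132.1875
  colorless: 235 × 7/16 = 102.8125
χ² = Σ (O − E)² / E
  colored: (155 − 132.1875)² / 132.1875 = 3.9369
  colorless: (80 − 102.8125)² / 102.8125 = 5.0617
χ² = 3.9369 + 5.0617 = 8.9986 ≈ 8.999

8.999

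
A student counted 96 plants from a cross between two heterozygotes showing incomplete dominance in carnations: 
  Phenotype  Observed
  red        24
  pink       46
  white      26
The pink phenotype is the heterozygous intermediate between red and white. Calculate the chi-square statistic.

0.250

With incomplete dominance, a heterozygote × heterozygote cross gives a 1:2:1 phenotypic ratio.
Under the 1:2:1 hypothesis (Σ ratio = 4, N = 96):
  red: 96 × 1/4 = 24
  pink: 96 × 2/4 = 48
  white: 96 × 1/4 = 24
χ² = Σ (O − E)² / E
  red: (24 − 24)² / 24 = 0.0000
  pink: (46 − 48)² / 48 = 0.0833
  white: (26 − 24)² / 24 = 0.1667
χ² = 0.0000 + 0.0833 + 0.1667 = 0.250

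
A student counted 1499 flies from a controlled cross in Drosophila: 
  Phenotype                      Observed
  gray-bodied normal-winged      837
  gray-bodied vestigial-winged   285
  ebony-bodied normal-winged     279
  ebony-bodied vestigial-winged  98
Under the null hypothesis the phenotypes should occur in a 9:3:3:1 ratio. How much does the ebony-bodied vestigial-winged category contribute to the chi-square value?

Total ratio parts = 16. Expected numbers out of 1499:
  gray-bodied normal-winged: 1499 × 9/16 = 843.1875
  gray-bodied vestigial-winged: 1499 × 3/16 = 281.0625
  ebony-bodied normal-winged: 1499 × 3/16 = 281.0625
  ebony-bodied vestigial-winged: 1499 × 1/16 = 93.6875
Contribution of ebony-bodied vestigial-winged: (98 − 93.6875)² / 93.6875 = 0.1985

0.199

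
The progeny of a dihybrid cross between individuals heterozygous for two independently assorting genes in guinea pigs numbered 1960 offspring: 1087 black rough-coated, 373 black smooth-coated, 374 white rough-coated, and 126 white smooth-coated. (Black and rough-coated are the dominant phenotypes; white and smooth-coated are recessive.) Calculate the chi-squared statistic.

A dihybrid F₂ with independent assortment and complete dominance at both loci gives a 9:3:3:1 phenotypic ratio.
Under the 9:3:3:1 hypothesis (Σ ratio = 16, N = 1960):
  black rough-coated: 1960 × 9/16 = 1102.5
  black smooth-coated: 1960 × 3/16 = 367.5
  white rough-coated: 1960 × 3/16 = 367.5
  white smooth-coated: 1960 × 1/16 = 122.5
χ² = Σ (O − E)² / E
  black rough-coated: (1087 − 1102.5)² / 1102.5 = 0.2179
  black smooth-coated: (373 − 367.5)² / 367.5 = 0.0823
  white rough-coated: (374 − 367.5)² / 367.5 = 0.1150
  white smooth-coated: (126 − 122.5)² / 122.5 = 0.1000
χ² = 0.2179 + 0.0823 + 0.1150 + 0.1000 = 0.5152 ≈ 0.515

0.515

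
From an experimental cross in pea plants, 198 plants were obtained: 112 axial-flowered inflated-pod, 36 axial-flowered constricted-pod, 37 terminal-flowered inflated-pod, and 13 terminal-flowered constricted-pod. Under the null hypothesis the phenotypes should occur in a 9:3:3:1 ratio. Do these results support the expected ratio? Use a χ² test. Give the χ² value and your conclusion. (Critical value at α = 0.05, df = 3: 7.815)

0.070; consistent

Under the 9:3:3:1 hypothesis (Σ ratio = 16, N = 198):
  axial-flowered inflated-pod: 198 × 9/16 = 111.375
  axial-flowered constricted-pod: 198 × 3/16 = 37.125
  terminal-flowered inflated-pod: 198 × 3/16 = 37.125
  terminal-flowered constricted-pod: 198 × 1/16 = 12.375
χ² = Σ (O − E)² / E
  axial-flowered inflated-pod: (112 − 111.375)² / 111.375 = 0.0035
  axial-flowered constricted-pod: (36 − 37.125)² / 37.125 = 0.0341
  terminal-flowered inflated-pod: (37 − 37.125)² / 37.125 = 0.0004
  terminal-flowered constricted-pod: (13 − 12.375)² / 12.375 = 0.0316
χ² = 0.0035 + 0.0341 + 0.0004 + 0.0316 = 0.0696 ≈ 0.070
Degrees of freedom = 4 − 1 = 3; critical value at α = 0.05 is 7.815.
Since 0.070 < 7.815, we fail to reject the null hypothesis — the data are consistent with the 9:3:3:1 ratio.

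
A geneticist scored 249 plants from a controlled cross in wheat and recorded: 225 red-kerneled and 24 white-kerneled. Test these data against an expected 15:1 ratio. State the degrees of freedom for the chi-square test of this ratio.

A goodness-of-fit test with 2 phenotype classes has df = 2 − 1 = 1.

1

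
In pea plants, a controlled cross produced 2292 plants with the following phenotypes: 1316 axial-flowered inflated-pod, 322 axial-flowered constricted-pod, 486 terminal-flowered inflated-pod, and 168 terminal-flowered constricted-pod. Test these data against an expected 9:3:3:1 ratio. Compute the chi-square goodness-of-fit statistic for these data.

Under the 9:3:3:1 hypothesis (Σ ratio = 16, N = 2292):
  axial-flowered inflated-pod: 2292 × 9/16 = 1289.25
  axial-flowered constricted-pod: 2292 × 3/16 = 429.75
  terminal-flowered inflated-pod: 2292 × 3/16 = 429.75
  terminal-flowered constricted-pod: 2292 × 1/16 = 143.25
χ² = Σ (O − E)² / E
  axial-flowered inflated-pod: (1316 − 1289.25)² / 1289.25 = 0.5550
  axial-flowered constricted-pod: (322 − 429.75)² / 429.75 = 27.0159
  terminal-flowered inflated-pod: (486 − 429.75)² / 429.75 = 7.3626
  terminal-flowered constricted-pod: (168 − 143.25)² / 143.25 = 4.2762
χ² = 0.5550 + 27.0159 + 7.3626 + 4.2762 = 39.2097 ≈ 39.210

39.210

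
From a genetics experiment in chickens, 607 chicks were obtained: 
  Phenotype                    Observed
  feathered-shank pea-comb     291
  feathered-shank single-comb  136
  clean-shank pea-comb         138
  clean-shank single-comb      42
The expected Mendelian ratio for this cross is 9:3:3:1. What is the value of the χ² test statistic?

17.351

Total ratio parts = 16. Expected numbers out of 607:
  feathered-shank pea-comb: 607 × 9/16 = 341.4375
  feathered-shank single-comb: 607 × 3/16 = 113.8125
  clean-shank pea-comb: 607 × 3/16 = 113.8125
  clean-shank single-comb: 607 × 1/16 = 37.9375
χ² = Σ (O − E)² / E
  feathered-shank pea-comb: (291 − 341.4375)² / 341.4375 = 7.4507
  feathered-shank single-comb: (136 − 113.8125)² / 113.8125 = 4.3254
  clean-shank pea-comb: (138 − 113.8125)² / 113.8125 = 5.1403
  clean-shank single-comb: (42 − 37.9375)² / 37.9375 = 0.4350
χ² = 7.4507 + 4.3254 + 5.1403 + 0.4350 = 17.3514 ≈ 17.351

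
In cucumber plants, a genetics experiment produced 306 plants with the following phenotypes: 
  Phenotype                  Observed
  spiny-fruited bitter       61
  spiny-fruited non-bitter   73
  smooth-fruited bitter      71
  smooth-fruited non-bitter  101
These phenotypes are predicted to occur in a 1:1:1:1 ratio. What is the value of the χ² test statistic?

Total ratio parts = 4. Expected numbers out of 306:
  spiny-fruited bitter: 306 × 1/4 = 76.5
  spiny-fruited non-bitter: 306 × 1/4 = 76.5
  smooth-fruited bitter: 306 × 1/4 = 76.5
  smooth-fruited non-bitter: 306 × 1/4 = 76.5
χ² = Σ (O − E)² / E
  spiny-fruited bitter: (61 − 76.5)² / 76.5 = 3.1405
  spiny-fruited non-bitter: (73 − 76.5)² / 76.5 = 0.1601
  smooth-fruited bitter: (71 − 76.5)² / 76.5 = 0.3954
  smooth-fruited non-bitter: (101 − 76.5)² / 76.5 = 7.8464
χ² = 3.1405 + 0.1601 + 0.3954 + 7.8464 = 11.5424 ≈ 11.542

11.542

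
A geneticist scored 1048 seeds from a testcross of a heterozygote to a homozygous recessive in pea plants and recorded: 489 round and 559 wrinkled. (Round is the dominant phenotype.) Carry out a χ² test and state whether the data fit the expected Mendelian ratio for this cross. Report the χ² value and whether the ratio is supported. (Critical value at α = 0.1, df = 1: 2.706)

4.676; not consistent

A testcross of a heterozygote (Aa × aa) gives a 1:1 phenotypic ratio.
Total ratio parts = 2. Expected numbers out of 1048:
  round: 1048 × 1/2 = 524
  wrinkled: 1048 × 1/2 = 524
χ² = Σ (O − E)² / E
  round: (489 − 524)² / 524 = 2.3378
  wrinkled: (559 − 524)² / 524 = 2.3378
χ² = 2.3378 + 2.3378 = 4.6756 ≈ 4.676
Degrees of freedom = 2 − 1 = 1; critical value at α = 0.1 is 2.706.
Since 4.676 > 2.706, we reject the null hypothesis — the data do not fit the 1:1 ratio.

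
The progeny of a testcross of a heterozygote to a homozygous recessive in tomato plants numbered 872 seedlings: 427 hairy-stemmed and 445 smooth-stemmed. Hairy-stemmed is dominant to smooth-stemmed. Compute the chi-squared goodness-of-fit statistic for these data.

A testcross of a heterozygote (Aa × aa) gives a 1:1 phenotypic ratio.
Total ratio parts = 2. Expected numbers out of 872:
  hairy-stemmed: 872 × 1/2 = 436
  smooth-stemmed: 872 × 1/2 = 436
χ² = Σ (O − E)² / E
  hairy-stemmed: (427 − 436)² / 436 = 0.1858
  smooth-stemmed: (445 − 436)² / 436 = 0.1858
χ² = 0.1858 + 0.1858 = 0.3716 ≈ 0.372

0.372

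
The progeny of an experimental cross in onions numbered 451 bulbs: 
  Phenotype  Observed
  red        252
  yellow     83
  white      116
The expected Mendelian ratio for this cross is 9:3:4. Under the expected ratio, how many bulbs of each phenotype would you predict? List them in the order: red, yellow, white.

Expected counts for N = 451 under a 9:3:4 ratio (total parts = 16):
  red: 451 × 9/16 = 253.6875
  yellow: 451 × 3/16 = 84.5625
  white: 451 × 4/16 = 112.75

253.6875, 84.5625, 112.75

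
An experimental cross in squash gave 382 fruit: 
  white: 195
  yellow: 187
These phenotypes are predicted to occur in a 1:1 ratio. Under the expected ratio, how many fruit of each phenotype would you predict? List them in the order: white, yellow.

191, 191

Expected counts for N = 382 under a 1:1 ratio (total parts = 2):
  white: 382 × 1/2 = 191
  yellow: 382 × 1/2 = 191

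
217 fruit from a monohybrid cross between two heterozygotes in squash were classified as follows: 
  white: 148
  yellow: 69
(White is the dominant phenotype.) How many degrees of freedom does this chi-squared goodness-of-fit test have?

1

For a monohybrid cross between heterozygotes with complete dominance, the expected phenotypic ratio is 3:1.
A goodness-of-fit test with 2 phenotype classes has df = 2 − 1 = 1.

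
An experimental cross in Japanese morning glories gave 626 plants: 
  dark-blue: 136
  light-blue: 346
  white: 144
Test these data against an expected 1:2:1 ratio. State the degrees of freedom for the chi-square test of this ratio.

2

A goodness-of-fit test with 3 phenotype classes has df = 3 − 1 = 2.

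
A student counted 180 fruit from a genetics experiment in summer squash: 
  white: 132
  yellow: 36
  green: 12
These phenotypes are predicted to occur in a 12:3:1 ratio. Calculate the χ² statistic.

0.267

Expected counts for N = 180 under a 12:3:1 ratio (total parts = 16):
  white: 180 × 12/16 = 135
  yellow: 180 × 3/16 = 33.75
  green: 180 × 1/16 = 11.25
χ² = Σ (O − E)² / E
  white: (132 − 135)² / 135 = 0.0667
  yellow: (36 − 33.75)² / 33.75 = 0.1500
  green: (12 − 11.25)² / 11.25 = 0.0500
χ² = 0.0667 + 0.1500 + 0.0500 = 0.2667 ≈ 0.267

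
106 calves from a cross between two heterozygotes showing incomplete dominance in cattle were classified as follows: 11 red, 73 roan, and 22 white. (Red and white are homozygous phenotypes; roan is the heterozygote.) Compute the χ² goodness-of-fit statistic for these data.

With incomplete dominance, a heterozygote × heterozygote cross gives a 1:2:1 phenotypic ratio.
Under the 1:2:1 hypothesis (Σ ratio = 4, N = 106):
  red: 106 × 1/4 = 26.5
  roan: 106 × 2/4 = 53
  white: 106 × 1/4 = 26.5
χ² = Σ (O − E)² / E
  red: (11 − 26.5)² / 26.5 = 9.0660
  roan: (73 − 53)² / 53 = 7.5472
  white: (22 − 26.5)² / 26.5 = 0.7642
χ² = 9.0660 + 7.5472 + 0.7642 = 17.3774 ≈ 17.377

17.377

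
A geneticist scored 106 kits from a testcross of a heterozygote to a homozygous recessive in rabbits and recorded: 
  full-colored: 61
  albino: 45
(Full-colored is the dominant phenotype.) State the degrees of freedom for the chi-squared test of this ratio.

A testcross of a heterozygote (Aa × aa) gives a 1:1 phenotypic ratio.
A goodness-of-fit test with 2 phenotype classes has df = 2 − 1 = 1.

1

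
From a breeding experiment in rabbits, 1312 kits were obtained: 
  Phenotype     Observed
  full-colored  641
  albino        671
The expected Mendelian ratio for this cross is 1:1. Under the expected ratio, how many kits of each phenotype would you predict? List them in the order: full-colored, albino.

Under the 1:1 hypothesis (Σ ratio = 2, N = 1312):
  full-colored: 1312 × 1/2 = 656
  albino: 1312 × 1/2 = 656

656, 656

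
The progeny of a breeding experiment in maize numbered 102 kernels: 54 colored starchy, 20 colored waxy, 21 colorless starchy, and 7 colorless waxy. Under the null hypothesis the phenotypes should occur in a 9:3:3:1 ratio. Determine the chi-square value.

0.484

Expected counts for N = 102 under a 9:3:3:1 ratio (total parts = 16):
  colored starchy: 102 × 9/16 = 57.375
  colored waxy: 102 × 3/16 = 19.125
  colorless starchy: 102 × 3/16 = 19.125
  colorless waxy: 102 × 1/16 = 6.375
χ² = Σ (O − E)² / E
  colored starchy: (54 − 57.375)² / 57.375 = 0.1985
  colored waxy: (20 − 19.125)² / 19.125 = 0.0400
  colorless starchy: (21 − 19.125)² / 19.125 = 0.1838
  colorless waxy: (7 − 6.375)² / 6.375 = 0.0613
χ² = 0.1985 + 0.0400 + 0.1838 + 0.0613 = 0.4836 ≈ 0.484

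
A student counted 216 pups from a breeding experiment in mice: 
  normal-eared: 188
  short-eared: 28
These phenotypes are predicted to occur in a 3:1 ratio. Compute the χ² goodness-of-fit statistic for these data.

Expected counts for N = 216 under a 3:1 ratio (total parts = 4):
  normal-eared: 216 × 3/4 = 162
  short-eared: 216 × 1/4 = 54
χ² = Σ (O − E)² / E
  normal-eared: (188 − 162)² / 162 = 4.1728
  short-eared: (28 − 54)² / 54 = 12.5185
χ² = 4.1728 + 12.5185 = 16.6913 ≈ 16.691

16.691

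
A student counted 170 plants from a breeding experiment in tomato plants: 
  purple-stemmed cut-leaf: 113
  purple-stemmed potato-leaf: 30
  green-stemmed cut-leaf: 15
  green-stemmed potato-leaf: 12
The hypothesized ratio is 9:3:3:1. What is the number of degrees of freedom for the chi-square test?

3

A goodness-of-fit test with 4 phenotype classes has df = 4 − 1 = 3.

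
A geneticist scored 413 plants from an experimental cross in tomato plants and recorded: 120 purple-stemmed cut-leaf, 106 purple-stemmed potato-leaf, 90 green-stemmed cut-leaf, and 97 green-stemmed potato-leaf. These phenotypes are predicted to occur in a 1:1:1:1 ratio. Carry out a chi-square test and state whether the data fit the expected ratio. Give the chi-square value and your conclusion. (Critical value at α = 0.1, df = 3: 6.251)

Total ratio parts = 4. Expected numbers out of 413:
  purple-stemmed cut-leaf: 413 × 1/4 = 103.25
  purple-stemmed potato-leaf: 413 × 1/4 = 103.25
  green-stemmed cut-leaf: 413 × 1/4 = 103.25
  green-stemmed potato-leaf: 413 × 1/4 = 103.25
χ² = Σ (O − E)² / E
  purple-stemmed cut-leaf: (120 − 103.25)² / 103.25 = 2.7173
  purple-stemmed potato-leaf: (106 − 103.25)² / 103.25 = 0.0732
  green-stemmed cut-leaf: (90 − 103.25)² / 103.25 = 1.7004
  green-stemmed potato-leaf: (97 − 103.25)² / 103.25 = 0.3783
χ² = 2.7173 + 0.0732 + 1.7004 + 0.3783 = 4.8692 ≈ 4.869
Degrees of freedom = 4 − 1 = 3; critical value at α = 0.1 is 6.251.
Since 4.869 < 6.251, we fail to reject the null hypothesis — the data are consistent with the 1:1:1:1 ratio.

4.869; consistent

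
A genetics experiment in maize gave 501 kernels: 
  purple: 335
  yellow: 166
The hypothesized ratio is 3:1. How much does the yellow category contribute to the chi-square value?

13.258

Under the 3:1 hypothesis (Σ ratio = 4, N = 501):
  purple: 501 × 3/4 = 375.75
  yellow: 501 × 1/4 = 125.25
Contribution of yellow: (166 − 125.25)² / 125.25 = 13.2580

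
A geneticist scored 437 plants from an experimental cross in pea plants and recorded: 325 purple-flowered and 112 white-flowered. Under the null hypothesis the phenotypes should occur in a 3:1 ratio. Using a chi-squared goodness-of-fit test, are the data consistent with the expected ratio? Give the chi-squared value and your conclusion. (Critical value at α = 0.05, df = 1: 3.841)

Expected counts for N = 437 under a 3:1 ratio (total parts = 4):
  purple-flowered: 437 × 3/4 = 327.75
  white-flowered: 437 × 1/4 = 109.25
χ² = Σ (O − E)² / E
  purple-flowered: (325 − 327.75)² / 327.75 = 0.0231
  white-flowered: (112 − 109.25)² / 109.25 = 0.0692
χ² = 0.0231 + 0.0692 = 0.0923 ≈ 0.092
Degrees of freedom = 2 − 1 = 1; critical value at α = 0.05 is 3.841.
Since 0.092 < 3.841, we fail to reject the null hypothesis — the data are consistent with the 3:1 ratio.

0.092; consistent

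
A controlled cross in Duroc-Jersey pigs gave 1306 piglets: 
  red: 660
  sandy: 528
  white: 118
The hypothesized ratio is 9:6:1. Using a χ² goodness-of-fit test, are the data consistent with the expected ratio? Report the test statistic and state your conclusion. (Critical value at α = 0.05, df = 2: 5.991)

26.778; not consistent

The 9:6:1 ratio has 16 parts, so with N = 1306 the expected counts are:
  red: 1306 × 9/16 = 734.625
  sandy: 1306 × 6/16 = 489.75
  white: 1306 × 1/16 = 81.625
χ² = Σ (O − E)² / E
  red: (660 − 734.625)² / 734.625 = 7.5806
  sandy: (528 − 489.75)² / 489.75 = 2.9874
  white: (118 − 81.625)² / 81.625 = 16.2100
χ² = 7.5806 + 2.9874 + 16.2100 = 26.778
Degrees of freedom = 3 − 1 = 2; critical value at α = 0.05 is 5.991.
Since 26.778 > 5.991, we reject the null hypothesis — the data do not fit the 9:6:1 ratio.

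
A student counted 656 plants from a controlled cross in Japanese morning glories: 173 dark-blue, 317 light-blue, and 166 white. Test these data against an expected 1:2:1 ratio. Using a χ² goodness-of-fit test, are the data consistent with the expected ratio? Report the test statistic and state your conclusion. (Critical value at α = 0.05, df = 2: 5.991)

The 1:2:1 ratio has 4 parts, so with N = 656 the expected counts are:
  dark-blue: 656 × 1/4 = 164
  light-blue: 656 × 2/4 = 328
  white: 656 × 1/4 = 164
χ² = Σ (O − E)² / E
  dark-blue: (173 − 164)² / 164 = 0.4939
  light-blue: (317 − 328)² / 328 = 0.3689
  white: (166 − 164)² / 164 = 0.0244
χ² = 0.4939 + 0.3689 + 0.0244 = 0.8872 ≈ 0.887
Degrees of freedom = 3 − 1 = 2; critical value at α = 0.05 is 5.991.
Since 0.887 < 5.991, we fail to reject the null hypothesis — the data are consistent with the 1:2:1 ratio.

0.887; consistent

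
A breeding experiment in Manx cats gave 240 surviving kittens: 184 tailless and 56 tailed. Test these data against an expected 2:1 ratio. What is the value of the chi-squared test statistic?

10.800

Expected counts for N = 240 under a 2:1 ratio (total parts = 3):
  tailless: 240 × 2/3 = 160
  tailed: 240 × 1/3 = 80
χ² = Σ (O − E)² / E
  tailless: (184 − 160)² / 160 = 3.6000
  tailed: (56 − 80)² / 80 = 7.2000
χ² = 3.6000 + 7.2000 = 10.800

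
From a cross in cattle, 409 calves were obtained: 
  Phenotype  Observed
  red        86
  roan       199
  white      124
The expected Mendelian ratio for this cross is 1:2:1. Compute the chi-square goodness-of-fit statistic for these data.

The 1:2:1 ratio has 4 parts, so with N = 409 the expected counts are:
  red: 409 × 1/4 = 102.25
  roan: 409 × 2/4 = 204.5
  white: 409 × 1/4 = 102.25
χ² = Σ (O − E)² / E
  red: (86 − 102.25)² / 102.25 = 2.5825
  roan: (199 − 204.5)² / 204.5 = 0.1479
  white: (124 − 102.25)² / 102.25 = 4.6265
χ² = 2.5825 + 0.1479 + 4.6265 = 7.3569 ≈ 7.357

7.357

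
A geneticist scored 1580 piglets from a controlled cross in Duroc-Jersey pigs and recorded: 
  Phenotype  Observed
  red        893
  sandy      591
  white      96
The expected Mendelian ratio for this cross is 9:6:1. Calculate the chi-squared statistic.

0.101

The 9:6:1 ratio has 16 parts, so with N = 1580 the expected counts are:
  red: 1580 × 9/16 = 888.75
  sandy: 1580 × 6/16 = 592.5
  white: 1580 × 1/16 = 98.75
χ² = Σ (O − E)² / E
  red: (893 − 888.75)² / 888.75 = 0.0203
  sandy: (591 − 592.5)² / 592.5 = 0.0038
  white: (96 − 98.75)² / 98.75 = 0.0766
χ² = 0.0203 + 0.0038 + 0.0766 = 0.1007 ≈ 0.101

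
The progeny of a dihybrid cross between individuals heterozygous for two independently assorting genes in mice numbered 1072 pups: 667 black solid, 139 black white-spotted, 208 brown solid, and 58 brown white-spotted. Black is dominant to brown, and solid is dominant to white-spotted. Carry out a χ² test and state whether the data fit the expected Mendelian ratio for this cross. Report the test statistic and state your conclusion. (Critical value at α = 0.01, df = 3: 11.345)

A dihybrid F₂ with independent assortment and complete dominance at both loci gives a 9:3:3:1 phenotypic ratio.
The 9:3:3:1 ratio has 16 parts, so with N = 1072 the expected counts are:
  black solid: 1072 × 9/16 = 603
  black white-spotted: 1072 × 3/16 = 201
  brown solid: 1072 × 3/16 = 201
  brown white-spotted: 1072 × 1/16 = 67
χ² = Σ (O − E)² / E
  black solid: (667 − 603)² / 603 = 6.7927
  black white-spotted: (139 − 201)² / 201 = 19.1244
  brown solid: (208 − 201)² / 201 = 0.2438
  brown white-spotted: (58 − 67)² / 67 = 1.2090
χ² = 6.7927 + 19.1244 + 0.2438 + 1.2090 = 27.3699 ≈ 27.370
Degrees of freedom = 4 − 1 = 3; critical value at α = 0.01 is 11.345.
Since 27.370 > 11.345, we reject the null hypothesis — the data do not fit the 9:3:3:1 ratio.

27.370; not consistent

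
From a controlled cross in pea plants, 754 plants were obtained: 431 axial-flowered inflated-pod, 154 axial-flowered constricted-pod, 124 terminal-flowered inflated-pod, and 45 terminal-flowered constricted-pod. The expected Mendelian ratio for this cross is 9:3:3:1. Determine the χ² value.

Total ratio parts = 16. Expected numbers out of 754:
  axial-flowered inflated-pod: 754 × 9/16 = 424.125
  axial-flowered constricted-pod: 754 × 3/16 = 141.375
  terminal-flowered inflated-pod: 754 × 3/16 = 141.375
  terminal-flowered constricted-pod: 754 × 1/16 = 47.125
χ² = Σ (O − E)² / E
  axial-flowered inflated-pod: (431 − 424.125)² / 424.125 = 0.1114
  axial-flowered constricted-pod: (154 − 141.375)² / 141.375 = 1.1274
  terminal-flowered inflated-pod: (124 − 141.375)² / 141.375 = 2.1354
  terminal-flowered constricted-pod: (45 − 47.125)² / 47.125 = 0.0958
χ² = 0.1114 + 1.1274 + 2.1354 + 0.0958 = 3.470

3.470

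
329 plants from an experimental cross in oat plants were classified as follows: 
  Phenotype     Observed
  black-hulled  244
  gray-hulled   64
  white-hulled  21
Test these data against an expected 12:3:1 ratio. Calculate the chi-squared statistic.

Expected counts for N = 329 under a 12:3:1 ratio (total parts = 16):
  black-hulled: 329 × 12/16 = 246.75
  gray-hulled: 329 × 3/16 = 61.6875
  white-hulled: 329 × 1/16 = 20.5625
χ² = Σ (O − E)² / E
  black-hulled: (244 − 246.75)² / 246.75 = 0.0306
  gray-hulled: (64 − 61.6875)² / 61.6875 = 0.0867
  white-hulled: (21 − 20.5625)² / 20.5625 = 0.0093
χ² = 0.0306 + 0.0867 + 0.0093 = 0.1266 ≈ 0.127

0.127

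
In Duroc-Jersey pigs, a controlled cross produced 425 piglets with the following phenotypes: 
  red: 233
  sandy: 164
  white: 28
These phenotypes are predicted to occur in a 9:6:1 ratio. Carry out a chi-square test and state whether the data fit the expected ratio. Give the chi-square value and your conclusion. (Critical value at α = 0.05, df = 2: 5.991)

0.366; consistent

Expected counts for N = 425 under a 9:6:1 ratio (total parts = 16):
  red: 425 × 9/16 = 239.0625
  sandy: 425 × 6/16 = 159.375
  white: 425 × 1/16 = 26.5625
χ² = Σ (O − E)² / E
  red: (233 − 239.0625)² / 239.0625 = 0.1537
  sandy: (164 − 159.375)² / 159.375 = 0.1342
  white: (28 − 26.5625)² / 26.5625 = 0.0778
χ² = 0.1537 + 0.1342 + 0.0778 = 0.3657 ≈ 0.366
Degrees of freedom = 3 − 1 = 2; critical value at α = 0.05 is 5.991.
Since 0.366 < 5.991, we fail to reject the null hypothesis — the data are consistent with the 9:6:1 ratio.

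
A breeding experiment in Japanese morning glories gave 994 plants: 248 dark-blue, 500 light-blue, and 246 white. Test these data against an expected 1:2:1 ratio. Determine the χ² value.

0.044

Under the 1:2:1 hypothesis (Σ ratio = 4, N = 994):
  dark-blue: 994 × 1/4 = 248.5
  light-blue: 994 × 2/4 = 497
  white: 994 × 1/4 = 248.5
χ² = Σ (O − E)² / E
  dark-blue: (248 − 248.5)² / 248.5 = 0.0010
  light-blue: (500 − 497)² / 497 = 0.0181
  white: (246 − 248.5)² / 248.5 = 0.0252
χ² = 0.0010 + 0.0181 + 0.0252 = 0.0443 ≈ 0.044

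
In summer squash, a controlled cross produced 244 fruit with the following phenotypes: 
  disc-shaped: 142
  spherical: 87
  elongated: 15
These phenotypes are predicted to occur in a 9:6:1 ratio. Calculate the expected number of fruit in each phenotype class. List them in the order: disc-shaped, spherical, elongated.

The 9:6:1 ratio has 16 parts, so with N = 244 the expected counts are:
  disc-shaped: 244 × 9/16 = 137.25
  spherical: 244 × 6/16 = 91.5
  elongated: 244 × 1/16 = 15.25

137.25, 91.5, 15.25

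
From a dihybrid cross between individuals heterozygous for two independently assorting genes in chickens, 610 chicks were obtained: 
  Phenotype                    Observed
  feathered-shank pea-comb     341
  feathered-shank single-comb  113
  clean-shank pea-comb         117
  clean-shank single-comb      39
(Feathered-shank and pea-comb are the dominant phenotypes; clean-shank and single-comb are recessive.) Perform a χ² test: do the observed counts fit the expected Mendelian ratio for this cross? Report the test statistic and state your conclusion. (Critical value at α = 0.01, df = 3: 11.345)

A dihybrid F₂ with independent assortment and complete dominance at both loci gives a 9:3:3:1 phenotypic ratio.
Total ratio parts = 16. Expected numbers out of 610:
  feathered-shank pea-comb: 610 × 9/16 = 343.125
  feathered-shank single-comb: 610 × 3/16 = 114.375
  clean-shank pea-comb: 610 × 3/16 = 114.375
  clean-shank single-comb: 610 × 1/16 = 38.125
χ² = Σ (O − E)² / E
  feathered-shank pea-comb: (341 − 343.125)² / 343.125 = 0.0132
  feathered-shank single-comb: (113 − 114.375)² / 114.375 = 0.0165
  clean-shank pea-comb: (117 − 114.375)² / 114.375 = 0.0602
  clean-shank single-comb: (39 − 38.125)² / 38.125 = 0.0201
χ² = 0.0132 + 0.0165 + 0.0602 + 0.0201 = 0.110
Degrees of freedom = 4 − 1 = 3; critical value at α = 0.01 is 11.345.
Since 0.110 < 11.345, we fail to reject the null hypothesis — the data are consistent with the 9:3:3:1 ratio.

0.110; consistent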